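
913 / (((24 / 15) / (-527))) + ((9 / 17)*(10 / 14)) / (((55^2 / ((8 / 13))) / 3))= -2251630304197 / 7487480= -300719.37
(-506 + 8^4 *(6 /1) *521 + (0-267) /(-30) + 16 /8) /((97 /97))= 128036009 /10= 12803600.90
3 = 3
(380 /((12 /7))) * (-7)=-4655 /3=-1551.67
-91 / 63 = -13 / 9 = -1.44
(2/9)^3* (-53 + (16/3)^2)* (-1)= 1768/6561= 0.27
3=3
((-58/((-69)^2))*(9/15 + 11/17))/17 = -0.00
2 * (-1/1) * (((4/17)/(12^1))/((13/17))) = -2/39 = -0.05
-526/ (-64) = 263/ 32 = 8.22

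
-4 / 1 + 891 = 887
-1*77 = -77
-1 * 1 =-1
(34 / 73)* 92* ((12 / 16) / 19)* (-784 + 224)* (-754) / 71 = 990575040 / 98477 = 10058.95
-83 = -83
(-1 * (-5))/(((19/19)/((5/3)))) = 25/3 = 8.33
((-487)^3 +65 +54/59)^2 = 46438405008779248144/3481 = 13340535768106649.85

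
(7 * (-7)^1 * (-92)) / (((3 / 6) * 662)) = 4508 / 331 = 13.62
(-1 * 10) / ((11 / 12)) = -120 / 11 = -10.91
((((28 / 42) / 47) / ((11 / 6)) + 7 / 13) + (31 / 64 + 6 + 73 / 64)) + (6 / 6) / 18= 3981025 / 483912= 8.23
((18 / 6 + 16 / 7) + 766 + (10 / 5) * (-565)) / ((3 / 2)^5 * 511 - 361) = -80352 / 788347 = -0.10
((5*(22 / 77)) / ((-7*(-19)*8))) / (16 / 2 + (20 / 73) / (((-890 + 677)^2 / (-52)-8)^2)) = 153027434425 / 911798705556704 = 0.00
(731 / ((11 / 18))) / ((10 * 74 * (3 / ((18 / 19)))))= 19737 / 38665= 0.51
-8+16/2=0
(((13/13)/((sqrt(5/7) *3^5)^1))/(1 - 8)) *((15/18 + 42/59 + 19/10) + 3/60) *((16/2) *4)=-98984 *sqrt(35)/7526925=-0.08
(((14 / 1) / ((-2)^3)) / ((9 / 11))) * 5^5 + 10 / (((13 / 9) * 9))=-3127765 / 468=-6683.26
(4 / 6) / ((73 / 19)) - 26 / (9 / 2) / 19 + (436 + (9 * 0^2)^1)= 5440958 / 12483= 435.87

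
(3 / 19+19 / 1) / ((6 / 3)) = 182 / 19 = 9.58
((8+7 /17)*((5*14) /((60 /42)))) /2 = 7007 /34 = 206.09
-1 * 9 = -9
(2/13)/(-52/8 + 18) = 4/299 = 0.01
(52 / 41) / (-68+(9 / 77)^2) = -23716 / 1271287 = -0.02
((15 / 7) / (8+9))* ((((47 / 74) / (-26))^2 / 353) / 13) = 33135 / 2021506557616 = 0.00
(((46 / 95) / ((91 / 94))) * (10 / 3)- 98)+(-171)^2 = 151173389 / 5187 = 29144.67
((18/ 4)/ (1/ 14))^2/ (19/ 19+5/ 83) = 329427/ 88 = 3743.49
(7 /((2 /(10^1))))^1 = 35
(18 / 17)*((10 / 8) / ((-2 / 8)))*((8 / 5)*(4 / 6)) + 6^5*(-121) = -15995328 / 17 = -940901.65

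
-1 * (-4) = 4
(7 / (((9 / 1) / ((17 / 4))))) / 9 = 119 / 324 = 0.37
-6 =-6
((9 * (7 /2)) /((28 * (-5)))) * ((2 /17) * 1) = -0.03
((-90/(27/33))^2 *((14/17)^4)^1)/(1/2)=929667200/83521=11130.94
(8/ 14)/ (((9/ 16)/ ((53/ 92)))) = 0.59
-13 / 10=-1.30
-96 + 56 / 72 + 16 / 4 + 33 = -524 / 9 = -58.22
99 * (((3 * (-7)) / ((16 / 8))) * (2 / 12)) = -693 / 4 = -173.25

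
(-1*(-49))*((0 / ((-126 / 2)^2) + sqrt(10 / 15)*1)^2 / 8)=49 / 12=4.08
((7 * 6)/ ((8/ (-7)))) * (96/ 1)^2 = -338688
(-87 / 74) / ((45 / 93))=-899 / 370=-2.43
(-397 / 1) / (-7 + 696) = -397 / 689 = -0.58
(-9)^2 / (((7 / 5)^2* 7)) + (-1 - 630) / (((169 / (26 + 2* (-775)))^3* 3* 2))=77126.95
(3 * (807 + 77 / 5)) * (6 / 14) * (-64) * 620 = -293695488 / 7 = -41956498.29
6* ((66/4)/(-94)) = -99/94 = -1.05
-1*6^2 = -36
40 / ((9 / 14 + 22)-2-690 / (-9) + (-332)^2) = 336 / 926699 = 0.00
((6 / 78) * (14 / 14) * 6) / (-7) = -6 / 91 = -0.07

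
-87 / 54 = -29 / 18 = -1.61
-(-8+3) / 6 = 0.83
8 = 8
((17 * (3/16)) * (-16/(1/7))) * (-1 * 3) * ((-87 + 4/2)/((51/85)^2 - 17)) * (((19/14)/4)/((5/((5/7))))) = 265.17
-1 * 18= -18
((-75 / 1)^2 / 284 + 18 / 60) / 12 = 1.68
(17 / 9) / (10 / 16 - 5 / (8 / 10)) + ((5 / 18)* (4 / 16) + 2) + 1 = 8857 / 3240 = 2.73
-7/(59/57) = -399/59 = -6.76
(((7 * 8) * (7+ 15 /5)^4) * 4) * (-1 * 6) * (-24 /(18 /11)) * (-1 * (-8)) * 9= 14192640000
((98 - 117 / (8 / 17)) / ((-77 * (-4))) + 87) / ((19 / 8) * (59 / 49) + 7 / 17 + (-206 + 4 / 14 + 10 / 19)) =-481961543 / 1124897884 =-0.43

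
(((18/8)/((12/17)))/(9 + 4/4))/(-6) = -17/320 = -0.05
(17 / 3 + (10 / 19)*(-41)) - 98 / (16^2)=-118889 / 7296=-16.30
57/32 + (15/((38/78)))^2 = 10971777/11552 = 949.77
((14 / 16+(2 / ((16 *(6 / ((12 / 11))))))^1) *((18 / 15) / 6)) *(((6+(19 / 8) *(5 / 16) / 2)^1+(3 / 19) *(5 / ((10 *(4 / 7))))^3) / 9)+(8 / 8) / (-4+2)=-14283887 / 38522880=-0.37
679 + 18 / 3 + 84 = 769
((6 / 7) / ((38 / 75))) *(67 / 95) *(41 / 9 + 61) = 197650 / 2527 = 78.22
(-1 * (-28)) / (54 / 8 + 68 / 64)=448 / 125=3.58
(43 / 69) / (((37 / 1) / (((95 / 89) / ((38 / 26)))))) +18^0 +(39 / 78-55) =-24306629 / 454434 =-53.49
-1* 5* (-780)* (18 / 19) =70200 / 19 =3694.74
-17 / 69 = -0.25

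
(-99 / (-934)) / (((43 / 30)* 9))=165 / 20081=0.01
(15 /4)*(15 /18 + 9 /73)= 2095 /584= 3.59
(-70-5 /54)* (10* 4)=-75700 /27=-2803.70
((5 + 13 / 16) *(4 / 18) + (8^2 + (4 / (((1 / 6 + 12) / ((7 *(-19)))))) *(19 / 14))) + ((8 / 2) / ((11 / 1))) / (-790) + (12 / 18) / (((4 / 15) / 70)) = 1377461431 / 7612440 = 180.95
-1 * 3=-3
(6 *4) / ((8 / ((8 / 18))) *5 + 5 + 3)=12 / 49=0.24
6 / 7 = 0.86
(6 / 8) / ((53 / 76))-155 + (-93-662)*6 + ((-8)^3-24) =-276656 / 53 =-5219.92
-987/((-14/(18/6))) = 423/2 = 211.50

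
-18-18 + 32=-4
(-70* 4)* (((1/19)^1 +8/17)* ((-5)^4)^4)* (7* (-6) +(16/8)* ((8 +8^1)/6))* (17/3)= 794250488281250000/171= 4644739697551169.59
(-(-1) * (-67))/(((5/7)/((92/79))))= -43148/395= -109.24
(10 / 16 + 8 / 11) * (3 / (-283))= -357 / 24904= -0.01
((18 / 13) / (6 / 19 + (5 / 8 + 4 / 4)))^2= 7485696 / 14707225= 0.51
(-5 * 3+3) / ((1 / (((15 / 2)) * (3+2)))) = -450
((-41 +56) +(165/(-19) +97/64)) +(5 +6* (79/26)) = 491031/15808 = 31.06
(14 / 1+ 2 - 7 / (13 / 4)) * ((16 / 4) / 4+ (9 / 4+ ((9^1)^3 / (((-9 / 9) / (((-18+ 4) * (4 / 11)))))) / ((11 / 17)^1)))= 79461.05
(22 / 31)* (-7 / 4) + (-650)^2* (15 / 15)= 26194923 / 62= 422498.76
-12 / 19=-0.63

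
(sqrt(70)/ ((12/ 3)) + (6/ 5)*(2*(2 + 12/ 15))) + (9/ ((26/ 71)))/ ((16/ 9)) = sqrt(70)/ 4 + 213663/ 10400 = 22.64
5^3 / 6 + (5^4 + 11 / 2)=1954 / 3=651.33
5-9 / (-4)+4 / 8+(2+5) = 59 / 4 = 14.75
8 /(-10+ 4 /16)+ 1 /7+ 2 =361 /273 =1.32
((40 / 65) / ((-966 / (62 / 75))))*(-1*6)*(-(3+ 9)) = -1984 / 52325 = -0.04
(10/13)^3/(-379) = -0.00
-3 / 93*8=-8 / 31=-0.26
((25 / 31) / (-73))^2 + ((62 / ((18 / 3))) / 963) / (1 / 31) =4923249034 / 14795057241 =0.33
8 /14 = 0.57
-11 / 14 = -0.79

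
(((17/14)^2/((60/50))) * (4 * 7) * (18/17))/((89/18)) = 4590/623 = 7.37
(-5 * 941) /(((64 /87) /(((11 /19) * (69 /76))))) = -310685265 /92416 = -3361.81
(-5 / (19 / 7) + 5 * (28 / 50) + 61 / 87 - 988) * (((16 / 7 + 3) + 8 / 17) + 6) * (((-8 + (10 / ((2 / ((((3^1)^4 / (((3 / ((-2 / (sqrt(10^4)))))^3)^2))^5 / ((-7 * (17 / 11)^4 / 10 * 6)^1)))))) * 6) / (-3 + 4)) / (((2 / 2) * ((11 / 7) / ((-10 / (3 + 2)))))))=-14667430304246142569035291671752929687500000000000000000041744415876493 / 124231255966297269333153963088989257812500000000000000000000000000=-118065.54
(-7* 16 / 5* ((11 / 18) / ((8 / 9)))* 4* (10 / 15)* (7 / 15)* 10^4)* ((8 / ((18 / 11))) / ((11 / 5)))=-34496000 / 81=-425876.54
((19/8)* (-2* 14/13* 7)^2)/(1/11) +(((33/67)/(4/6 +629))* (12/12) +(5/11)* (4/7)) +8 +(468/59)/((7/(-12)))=576537317531051/97170894821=5933.23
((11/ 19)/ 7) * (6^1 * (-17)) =-1122/ 133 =-8.44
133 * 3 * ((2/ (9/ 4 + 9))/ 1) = 1064/ 15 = 70.93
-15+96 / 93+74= 1861 / 31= 60.03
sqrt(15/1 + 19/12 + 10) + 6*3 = sqrt(957)/6 + 18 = 23.16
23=23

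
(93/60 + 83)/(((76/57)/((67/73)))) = 339891/5840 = 58.20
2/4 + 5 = 11/2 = 5.50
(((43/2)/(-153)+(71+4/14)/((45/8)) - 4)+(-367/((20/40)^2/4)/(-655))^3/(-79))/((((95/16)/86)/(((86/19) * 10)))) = -1102478692822956992/2861056335094125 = -385.34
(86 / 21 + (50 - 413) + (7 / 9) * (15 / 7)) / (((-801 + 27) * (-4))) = -3751 / 32508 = -0.12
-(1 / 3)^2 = -0.11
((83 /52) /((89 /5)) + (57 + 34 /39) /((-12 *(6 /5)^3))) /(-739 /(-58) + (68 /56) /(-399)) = -0.21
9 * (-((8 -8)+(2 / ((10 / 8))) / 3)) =-24 / 5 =-4.80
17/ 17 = 1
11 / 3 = 3.67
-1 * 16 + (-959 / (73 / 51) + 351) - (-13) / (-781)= -335.00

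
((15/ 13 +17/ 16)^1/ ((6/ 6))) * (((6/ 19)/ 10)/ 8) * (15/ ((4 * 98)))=4149/ 12393472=0.00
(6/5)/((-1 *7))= -6/35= -0.17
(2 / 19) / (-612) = -1 / 5814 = -0.00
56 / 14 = 4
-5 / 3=-1.67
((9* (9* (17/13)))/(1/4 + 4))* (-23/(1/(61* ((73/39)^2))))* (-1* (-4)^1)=-1076628528/2197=-490044.85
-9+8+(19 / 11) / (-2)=-1.86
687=687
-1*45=-45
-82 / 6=-41 / 3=-13.67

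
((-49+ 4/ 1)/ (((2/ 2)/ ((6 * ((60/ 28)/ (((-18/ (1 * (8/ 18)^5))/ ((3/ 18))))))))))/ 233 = 12800/ 32102973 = 0.00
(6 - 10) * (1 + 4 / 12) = -16 / 3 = -5.33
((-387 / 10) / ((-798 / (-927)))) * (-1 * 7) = 119583 / 380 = 314.69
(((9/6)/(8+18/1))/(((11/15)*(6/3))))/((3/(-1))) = -15/1144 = -0.01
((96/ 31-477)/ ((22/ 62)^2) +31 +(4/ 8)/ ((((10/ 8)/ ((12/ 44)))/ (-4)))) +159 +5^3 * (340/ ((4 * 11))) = -1578044/ 605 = -2608.34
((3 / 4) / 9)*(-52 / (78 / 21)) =-7 / 6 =-1.17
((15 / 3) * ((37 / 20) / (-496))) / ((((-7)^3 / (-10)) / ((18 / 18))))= -185 / 340256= -0.00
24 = 24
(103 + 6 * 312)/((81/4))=7900/81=97.53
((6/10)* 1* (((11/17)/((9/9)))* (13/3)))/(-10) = -143/850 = -0.17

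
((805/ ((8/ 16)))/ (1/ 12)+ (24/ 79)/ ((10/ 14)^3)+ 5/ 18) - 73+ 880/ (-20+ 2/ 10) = 19203.67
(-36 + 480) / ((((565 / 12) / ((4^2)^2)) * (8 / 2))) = 340992 / 565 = 603.53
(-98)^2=9604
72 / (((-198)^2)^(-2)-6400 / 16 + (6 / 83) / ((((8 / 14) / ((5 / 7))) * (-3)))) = -9184834809216 / 51030702435157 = -0.18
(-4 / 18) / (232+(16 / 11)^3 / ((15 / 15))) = -1331 / 1407996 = -0.00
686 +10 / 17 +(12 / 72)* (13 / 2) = 140285 / 204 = 687.67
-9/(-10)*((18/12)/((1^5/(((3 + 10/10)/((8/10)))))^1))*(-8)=-54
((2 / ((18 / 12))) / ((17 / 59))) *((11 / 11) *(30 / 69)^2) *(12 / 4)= 23600 / 8993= 2.62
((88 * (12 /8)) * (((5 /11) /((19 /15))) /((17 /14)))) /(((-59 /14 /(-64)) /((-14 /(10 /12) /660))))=-3161088 /209627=-15.08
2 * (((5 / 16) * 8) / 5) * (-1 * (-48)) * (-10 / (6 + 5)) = -480 / 11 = -43.64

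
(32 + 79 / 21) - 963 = -927.24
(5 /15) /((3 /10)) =10 /9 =1.11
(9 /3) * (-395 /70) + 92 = 1051 /14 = 75.07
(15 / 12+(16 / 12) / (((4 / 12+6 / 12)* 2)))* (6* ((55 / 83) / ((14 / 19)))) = 25707 / 2324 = 11.06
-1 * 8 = -8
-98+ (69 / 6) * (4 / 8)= -369 / 4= -92.25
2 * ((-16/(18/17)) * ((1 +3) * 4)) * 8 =-34816/9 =-3868.44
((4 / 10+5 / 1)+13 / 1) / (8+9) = 92 / 85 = 1.08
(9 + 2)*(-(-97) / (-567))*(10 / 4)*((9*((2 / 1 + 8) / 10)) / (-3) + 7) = -18.82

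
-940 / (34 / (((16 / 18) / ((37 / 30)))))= -37600 / 1887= -19.93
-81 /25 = -3.24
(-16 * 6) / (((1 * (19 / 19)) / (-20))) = 1920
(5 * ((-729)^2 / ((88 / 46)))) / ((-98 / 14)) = -61115715 / 308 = -198427.65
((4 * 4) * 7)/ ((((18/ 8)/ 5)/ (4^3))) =143360/ 9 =15928.89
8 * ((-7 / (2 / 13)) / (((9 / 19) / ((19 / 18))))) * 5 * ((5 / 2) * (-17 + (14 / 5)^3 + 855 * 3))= -10553186644 / 405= -26057250.97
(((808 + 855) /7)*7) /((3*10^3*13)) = 1663 /39000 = 0.04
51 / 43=1.19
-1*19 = -19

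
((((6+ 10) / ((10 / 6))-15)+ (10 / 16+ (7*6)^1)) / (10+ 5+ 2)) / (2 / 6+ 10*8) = 4467 / 163880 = 0.03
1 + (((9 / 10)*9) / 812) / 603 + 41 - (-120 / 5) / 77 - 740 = -4175273741 / 5984440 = -697.69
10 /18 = 5 /9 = 0.56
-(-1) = 1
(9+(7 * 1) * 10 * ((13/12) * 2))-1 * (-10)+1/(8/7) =4117/24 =171.54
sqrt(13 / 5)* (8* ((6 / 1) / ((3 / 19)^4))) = 2085136* sqrt(65) / 135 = 124525.21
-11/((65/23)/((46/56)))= -3.20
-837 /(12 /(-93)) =25947 /4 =6486.75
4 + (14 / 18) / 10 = 367 / 90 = 4.08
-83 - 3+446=360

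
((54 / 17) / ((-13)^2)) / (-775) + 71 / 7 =10.14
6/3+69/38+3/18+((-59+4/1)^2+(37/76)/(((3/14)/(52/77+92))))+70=2075078/627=3309.53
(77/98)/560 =11/7840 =0.00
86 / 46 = 43 / 23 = 1.87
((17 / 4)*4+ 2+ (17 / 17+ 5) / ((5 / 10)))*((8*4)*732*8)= 5809152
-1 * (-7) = 7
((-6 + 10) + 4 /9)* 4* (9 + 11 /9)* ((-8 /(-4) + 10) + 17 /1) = 426880 /81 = 5270.12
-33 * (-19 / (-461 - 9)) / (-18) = 209 / 2820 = 0.07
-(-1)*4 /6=2 /3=0.67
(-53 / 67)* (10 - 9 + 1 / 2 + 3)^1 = -477 / 134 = -3.56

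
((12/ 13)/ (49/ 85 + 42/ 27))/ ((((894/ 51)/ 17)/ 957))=1269470070/ 3159247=401.83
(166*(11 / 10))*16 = 14608 / 5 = 2921.60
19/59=0.32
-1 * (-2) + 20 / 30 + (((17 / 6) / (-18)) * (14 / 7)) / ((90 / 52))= 3019 / 1215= 2.48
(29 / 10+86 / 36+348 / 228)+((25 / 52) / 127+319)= 1839710863 / 5646420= 325.82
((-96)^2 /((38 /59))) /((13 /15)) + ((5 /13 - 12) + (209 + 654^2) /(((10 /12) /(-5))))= -2551051.17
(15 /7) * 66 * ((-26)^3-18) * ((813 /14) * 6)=-42482648340 /49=-866992823.27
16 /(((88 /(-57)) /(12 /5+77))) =-45258 /55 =-822.87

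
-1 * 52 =-52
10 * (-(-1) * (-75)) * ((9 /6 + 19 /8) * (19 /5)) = -44175 /4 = -11043.75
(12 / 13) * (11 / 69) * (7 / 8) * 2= 77 / 299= 0.26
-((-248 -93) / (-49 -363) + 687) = -283385 / 412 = -687.83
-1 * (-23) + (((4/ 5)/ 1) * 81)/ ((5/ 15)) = 1087/ 5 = 217.40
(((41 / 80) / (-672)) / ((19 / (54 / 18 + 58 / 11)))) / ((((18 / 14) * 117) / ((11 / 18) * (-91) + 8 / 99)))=210371 / 1716194304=0.00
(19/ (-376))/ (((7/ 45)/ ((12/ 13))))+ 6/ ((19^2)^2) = -334222041/ 1114765834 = -0.30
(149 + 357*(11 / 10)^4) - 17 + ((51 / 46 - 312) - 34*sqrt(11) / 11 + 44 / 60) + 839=816632753 / 690000 - 34*sqrt(11) / 11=1173.27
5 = 5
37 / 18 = 2.06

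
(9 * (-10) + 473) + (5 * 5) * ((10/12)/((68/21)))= 52963/136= 389.43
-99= -99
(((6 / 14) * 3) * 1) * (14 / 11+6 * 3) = 1908 / 77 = 24.78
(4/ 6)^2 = 4/ 9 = 0.44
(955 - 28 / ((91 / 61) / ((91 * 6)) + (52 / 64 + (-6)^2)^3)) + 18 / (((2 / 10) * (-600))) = 142820939745359 / 149574303500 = 954.85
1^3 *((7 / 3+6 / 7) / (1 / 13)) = 871 / 21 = 41.48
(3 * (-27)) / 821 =-81 / 821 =-0.10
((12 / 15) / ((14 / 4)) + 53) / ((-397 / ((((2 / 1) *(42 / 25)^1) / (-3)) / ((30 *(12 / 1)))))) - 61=-61.00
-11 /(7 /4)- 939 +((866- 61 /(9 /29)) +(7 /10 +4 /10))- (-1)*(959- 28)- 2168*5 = -6415757 /630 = -10183.74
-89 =-89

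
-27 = -27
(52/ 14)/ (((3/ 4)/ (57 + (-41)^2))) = 180752/ 21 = 8607.24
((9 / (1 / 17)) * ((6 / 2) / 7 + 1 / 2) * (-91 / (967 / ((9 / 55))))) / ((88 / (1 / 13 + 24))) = -5603013 / 9360560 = -0.60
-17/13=-1.31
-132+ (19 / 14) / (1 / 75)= -423 / 14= -30.21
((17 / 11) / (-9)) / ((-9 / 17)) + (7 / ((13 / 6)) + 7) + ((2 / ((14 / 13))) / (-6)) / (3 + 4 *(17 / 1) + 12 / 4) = 126611167 / 11999988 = 10.55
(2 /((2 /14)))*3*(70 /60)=49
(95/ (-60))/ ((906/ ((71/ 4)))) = -1349/ 43488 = -0.03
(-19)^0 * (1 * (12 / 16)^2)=9 / 16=0.56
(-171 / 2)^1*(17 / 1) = -2907 / 2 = -1453.50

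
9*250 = 2250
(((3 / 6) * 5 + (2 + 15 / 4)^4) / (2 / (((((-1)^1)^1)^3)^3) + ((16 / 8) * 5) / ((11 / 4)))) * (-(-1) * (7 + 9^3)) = 492789.53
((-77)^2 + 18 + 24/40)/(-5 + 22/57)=-1695066/1315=-1289.02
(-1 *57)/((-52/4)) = 57/13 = 4.38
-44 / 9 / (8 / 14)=-77 / 9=-8.56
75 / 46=1.63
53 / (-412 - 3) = -53 / 415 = -0.13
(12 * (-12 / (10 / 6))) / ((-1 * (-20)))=-108 / 25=-4.32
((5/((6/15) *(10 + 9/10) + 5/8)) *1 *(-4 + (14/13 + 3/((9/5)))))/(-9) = 49000/349947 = 0.14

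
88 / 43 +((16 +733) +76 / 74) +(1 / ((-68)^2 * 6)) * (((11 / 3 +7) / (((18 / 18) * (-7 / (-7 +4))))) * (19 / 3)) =21785597872 / 28967337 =752.07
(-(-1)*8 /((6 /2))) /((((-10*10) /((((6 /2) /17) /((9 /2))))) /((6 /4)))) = -0.00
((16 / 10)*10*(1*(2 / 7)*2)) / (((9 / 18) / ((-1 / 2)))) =-64 / 7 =-9.14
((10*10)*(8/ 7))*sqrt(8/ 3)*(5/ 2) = 4000*sqrt(6)/ 21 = 466.57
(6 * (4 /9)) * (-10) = -80 /3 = -26.67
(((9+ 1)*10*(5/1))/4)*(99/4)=12375/4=3093.75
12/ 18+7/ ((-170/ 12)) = 44/ 255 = 0.17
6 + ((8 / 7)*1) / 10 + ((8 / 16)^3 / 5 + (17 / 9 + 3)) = 27791 / 2520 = 11.03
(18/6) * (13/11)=39/11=3.55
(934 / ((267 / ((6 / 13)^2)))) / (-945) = -3736 / 4737915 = -0.00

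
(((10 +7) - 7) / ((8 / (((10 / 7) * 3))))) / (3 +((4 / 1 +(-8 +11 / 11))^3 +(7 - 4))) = -25 / 98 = -0.26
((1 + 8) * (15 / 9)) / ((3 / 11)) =55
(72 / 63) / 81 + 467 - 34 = 245519 / 567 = 433.01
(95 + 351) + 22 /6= 1349 /3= 449.67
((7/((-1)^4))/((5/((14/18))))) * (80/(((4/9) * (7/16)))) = 448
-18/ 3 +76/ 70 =-172/ 35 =-4.91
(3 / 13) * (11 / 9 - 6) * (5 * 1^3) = -215 / 39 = -5.51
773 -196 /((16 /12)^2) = 2651 /4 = 662.75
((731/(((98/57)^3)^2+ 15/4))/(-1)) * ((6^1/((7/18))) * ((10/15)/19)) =-380019076128288/28404713625337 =-13.38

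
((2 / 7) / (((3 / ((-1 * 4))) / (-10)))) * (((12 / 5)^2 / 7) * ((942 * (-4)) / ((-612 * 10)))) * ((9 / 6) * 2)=120576 / 20825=5.79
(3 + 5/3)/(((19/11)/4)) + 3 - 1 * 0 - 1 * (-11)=1414/57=24.81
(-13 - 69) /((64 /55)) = -2255 /32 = -70.47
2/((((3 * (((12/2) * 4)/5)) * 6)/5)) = 0.12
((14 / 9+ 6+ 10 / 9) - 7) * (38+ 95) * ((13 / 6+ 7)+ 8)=68495 / 18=3805.28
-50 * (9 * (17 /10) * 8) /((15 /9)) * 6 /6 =-3672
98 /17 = 5.76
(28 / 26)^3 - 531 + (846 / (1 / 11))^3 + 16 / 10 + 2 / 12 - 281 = 53117846037120401 / 65910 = 805914823807.02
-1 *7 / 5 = -7 / 5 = -1.40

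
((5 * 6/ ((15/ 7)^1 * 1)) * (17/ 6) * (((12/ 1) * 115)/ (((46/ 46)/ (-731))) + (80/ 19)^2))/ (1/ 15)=-216677092100/ 361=-600213551.52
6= 6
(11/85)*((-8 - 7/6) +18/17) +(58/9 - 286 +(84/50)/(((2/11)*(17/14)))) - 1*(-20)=-32902051/130050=-253.00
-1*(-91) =91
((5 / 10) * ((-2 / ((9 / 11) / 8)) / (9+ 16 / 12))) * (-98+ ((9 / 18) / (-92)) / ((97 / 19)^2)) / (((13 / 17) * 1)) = 10575688321 / 87212021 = 121.26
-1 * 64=-64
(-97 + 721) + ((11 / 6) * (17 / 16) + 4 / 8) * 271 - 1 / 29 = 3583985 / 2784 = 1287.35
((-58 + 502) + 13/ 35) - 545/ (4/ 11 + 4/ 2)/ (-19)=7893007/ 17290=456.51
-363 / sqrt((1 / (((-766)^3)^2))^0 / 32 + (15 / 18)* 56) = -1452* sqrt(26898) / 4483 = -53.12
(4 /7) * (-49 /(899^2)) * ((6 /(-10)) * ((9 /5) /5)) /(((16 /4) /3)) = 567 /101025125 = 0.00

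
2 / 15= 0.13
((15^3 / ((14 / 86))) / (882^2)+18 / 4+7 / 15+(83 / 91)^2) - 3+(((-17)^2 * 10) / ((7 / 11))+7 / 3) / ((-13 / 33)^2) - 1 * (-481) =5072275129889 / 170422980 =29762.86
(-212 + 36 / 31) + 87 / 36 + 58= -55957 / 372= -150.42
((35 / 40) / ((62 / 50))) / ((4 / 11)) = 1925 / 992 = 1.94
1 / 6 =0.17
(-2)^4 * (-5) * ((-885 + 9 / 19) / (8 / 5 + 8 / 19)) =70025 / 2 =35012.50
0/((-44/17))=0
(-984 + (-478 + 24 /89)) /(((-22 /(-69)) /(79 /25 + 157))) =-1633720452 /2225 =-734256.38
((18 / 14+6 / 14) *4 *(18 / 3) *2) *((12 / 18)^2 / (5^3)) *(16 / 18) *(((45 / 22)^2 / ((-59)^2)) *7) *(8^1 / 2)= 18432 / 2106005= 0.01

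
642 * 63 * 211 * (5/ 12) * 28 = 99564570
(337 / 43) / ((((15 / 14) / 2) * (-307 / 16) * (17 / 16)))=-2415616 / 3366255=-0.72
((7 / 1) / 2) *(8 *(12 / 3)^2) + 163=611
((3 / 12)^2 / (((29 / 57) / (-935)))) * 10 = -266475 / 232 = -1148.60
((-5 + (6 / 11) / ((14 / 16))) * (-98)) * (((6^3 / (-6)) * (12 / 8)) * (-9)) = 2292948 / 11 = 208449.82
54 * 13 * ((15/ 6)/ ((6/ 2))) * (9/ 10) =1053/ 2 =526.50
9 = 9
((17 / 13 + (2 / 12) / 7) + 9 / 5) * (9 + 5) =8549 / 195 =43.84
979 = 979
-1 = -1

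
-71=-71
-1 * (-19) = 19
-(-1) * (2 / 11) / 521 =2 / 5731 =0.00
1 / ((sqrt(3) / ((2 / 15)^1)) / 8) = 0.62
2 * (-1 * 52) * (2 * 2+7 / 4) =-598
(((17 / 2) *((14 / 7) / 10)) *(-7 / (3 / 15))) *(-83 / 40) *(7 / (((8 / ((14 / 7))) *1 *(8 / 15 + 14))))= 207417 / 13952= 14.87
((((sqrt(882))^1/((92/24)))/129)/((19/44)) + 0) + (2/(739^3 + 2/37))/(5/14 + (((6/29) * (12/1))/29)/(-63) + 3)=871276/590001425399055 + 1848 * sqrt(2)/18791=0.14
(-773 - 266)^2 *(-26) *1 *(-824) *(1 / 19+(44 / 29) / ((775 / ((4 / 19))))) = 1226777306.21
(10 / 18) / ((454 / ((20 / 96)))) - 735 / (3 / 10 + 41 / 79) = -897.45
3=3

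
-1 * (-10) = 10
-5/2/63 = -5/126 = -0.04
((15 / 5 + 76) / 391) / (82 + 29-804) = -79 / 270963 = -0.00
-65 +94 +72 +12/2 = 107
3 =3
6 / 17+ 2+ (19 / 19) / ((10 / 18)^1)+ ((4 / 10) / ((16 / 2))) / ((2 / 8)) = 74 / 17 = 4.35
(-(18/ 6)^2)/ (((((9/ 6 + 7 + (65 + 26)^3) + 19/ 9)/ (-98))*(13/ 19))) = 301644/ 176338097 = 0.00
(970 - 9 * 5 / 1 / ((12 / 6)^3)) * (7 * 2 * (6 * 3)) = 486045 / 2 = 243022.50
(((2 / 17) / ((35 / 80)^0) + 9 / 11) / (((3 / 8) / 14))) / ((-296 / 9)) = -7350 / 6919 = -1.06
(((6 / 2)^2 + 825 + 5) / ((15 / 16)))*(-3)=-13424 / 5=-2684.80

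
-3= -3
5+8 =13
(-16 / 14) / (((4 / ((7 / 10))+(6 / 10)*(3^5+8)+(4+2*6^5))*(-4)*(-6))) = -5 / 1649793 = -0.00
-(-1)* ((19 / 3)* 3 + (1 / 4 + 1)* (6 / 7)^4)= 19.67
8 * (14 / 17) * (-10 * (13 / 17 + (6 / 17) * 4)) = -41440 / 289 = -143.39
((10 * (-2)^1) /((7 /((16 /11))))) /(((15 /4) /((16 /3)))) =-5.91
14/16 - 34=-265/8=-33.12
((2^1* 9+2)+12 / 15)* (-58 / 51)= -6032 / 255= -23.65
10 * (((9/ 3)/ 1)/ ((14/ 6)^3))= 2.36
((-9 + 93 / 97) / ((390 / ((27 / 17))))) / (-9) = 6 / 1649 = 0.00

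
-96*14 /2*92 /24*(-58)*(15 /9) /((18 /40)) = 14940800 /27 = 553362.96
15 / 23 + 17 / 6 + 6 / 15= 2681 / 690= 3.89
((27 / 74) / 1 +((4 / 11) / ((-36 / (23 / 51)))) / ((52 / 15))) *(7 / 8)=0.32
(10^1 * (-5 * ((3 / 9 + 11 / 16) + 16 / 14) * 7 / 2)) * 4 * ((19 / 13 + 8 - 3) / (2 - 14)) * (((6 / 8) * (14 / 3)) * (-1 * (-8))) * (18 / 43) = 5343450 / 559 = 9558.94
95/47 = 2.02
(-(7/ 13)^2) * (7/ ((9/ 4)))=-1372/ 1521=-0.90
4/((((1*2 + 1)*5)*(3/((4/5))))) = 16/225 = 0.07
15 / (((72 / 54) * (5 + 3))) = 45 / 32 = 1.41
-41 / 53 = -0.77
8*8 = 64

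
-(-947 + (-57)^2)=-2302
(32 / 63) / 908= 8 / 14301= 0.00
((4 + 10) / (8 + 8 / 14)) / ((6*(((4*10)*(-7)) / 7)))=-49 / 7200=-0.01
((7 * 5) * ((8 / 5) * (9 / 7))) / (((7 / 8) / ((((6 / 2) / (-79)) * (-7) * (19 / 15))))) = 10944 / 395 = 27.71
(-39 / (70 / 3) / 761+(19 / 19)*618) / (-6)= -10973581 / 106540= -103.00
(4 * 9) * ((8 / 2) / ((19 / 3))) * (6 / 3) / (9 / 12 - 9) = -1152 / 209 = -5.51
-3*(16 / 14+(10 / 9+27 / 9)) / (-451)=331 / 9471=0.03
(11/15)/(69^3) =11/4927635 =0.00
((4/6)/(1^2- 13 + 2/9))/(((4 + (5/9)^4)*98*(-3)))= 6561/139557586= 0.00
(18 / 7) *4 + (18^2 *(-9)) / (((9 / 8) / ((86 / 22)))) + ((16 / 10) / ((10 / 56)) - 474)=-20380202 / 1925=-10587.12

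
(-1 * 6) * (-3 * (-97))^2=-508086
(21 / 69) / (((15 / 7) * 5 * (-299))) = -0.00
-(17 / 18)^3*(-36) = 4913 / 162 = 30.33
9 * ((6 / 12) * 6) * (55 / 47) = 31.60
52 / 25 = 2.08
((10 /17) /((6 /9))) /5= 3 /17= 0.18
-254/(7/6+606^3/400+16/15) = -9525/20863679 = -0.00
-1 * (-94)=94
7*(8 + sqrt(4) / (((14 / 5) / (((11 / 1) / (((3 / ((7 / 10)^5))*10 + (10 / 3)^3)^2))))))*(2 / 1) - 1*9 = 98534220433721731 / 956620924900000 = 103.00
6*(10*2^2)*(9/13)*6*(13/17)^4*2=56946240/83521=681.82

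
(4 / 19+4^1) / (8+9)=80 / 323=0.25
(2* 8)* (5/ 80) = 1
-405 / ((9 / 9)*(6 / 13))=-1755 / 2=-877.50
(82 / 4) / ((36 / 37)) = 1517 / 72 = 21.07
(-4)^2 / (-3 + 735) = 4 / 183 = 0.02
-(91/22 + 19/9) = -6.25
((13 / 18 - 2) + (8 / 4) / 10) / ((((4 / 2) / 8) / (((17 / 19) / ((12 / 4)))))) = -3298 / 2565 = -1.29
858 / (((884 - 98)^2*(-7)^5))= -0.00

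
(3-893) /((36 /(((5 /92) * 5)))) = -11125 /1656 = -6.72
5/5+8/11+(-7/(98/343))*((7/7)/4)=-387/88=-4.40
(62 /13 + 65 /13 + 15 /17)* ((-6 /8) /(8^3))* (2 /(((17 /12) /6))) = -31779 /240448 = -0.13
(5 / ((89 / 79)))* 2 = 790 / 89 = 8.88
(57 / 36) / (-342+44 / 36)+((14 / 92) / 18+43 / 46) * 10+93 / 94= 1243334771 / 119355372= 10.42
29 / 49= 0.59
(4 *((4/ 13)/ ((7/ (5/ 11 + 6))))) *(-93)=-105648/ 1001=-105.54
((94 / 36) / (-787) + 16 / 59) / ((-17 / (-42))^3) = 921502428 / 228125329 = 4.04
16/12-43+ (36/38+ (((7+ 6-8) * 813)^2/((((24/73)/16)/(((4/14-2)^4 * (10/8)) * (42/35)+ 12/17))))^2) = 11460264274011343943457567198031/94963566873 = 120680642601996885330.89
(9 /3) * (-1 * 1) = -3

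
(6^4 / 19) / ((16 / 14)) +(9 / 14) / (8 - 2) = 31809 / 532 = 59.79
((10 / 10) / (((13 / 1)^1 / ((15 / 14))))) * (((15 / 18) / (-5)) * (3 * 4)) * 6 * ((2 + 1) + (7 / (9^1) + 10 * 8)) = -580 / 7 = -82.86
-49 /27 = -1.81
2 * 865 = 1730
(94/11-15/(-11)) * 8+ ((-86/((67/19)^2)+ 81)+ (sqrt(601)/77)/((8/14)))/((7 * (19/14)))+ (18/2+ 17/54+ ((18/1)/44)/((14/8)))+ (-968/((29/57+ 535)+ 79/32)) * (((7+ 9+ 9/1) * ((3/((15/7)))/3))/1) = sqrt(601)/418+ 26318185074555607/347997925852038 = 75.69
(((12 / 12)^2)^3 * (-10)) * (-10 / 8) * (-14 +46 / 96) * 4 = -16225 / 24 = -676.04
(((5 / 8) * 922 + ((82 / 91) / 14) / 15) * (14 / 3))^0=1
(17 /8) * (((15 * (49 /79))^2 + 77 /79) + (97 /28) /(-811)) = 210884263679 /1133765024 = 186.00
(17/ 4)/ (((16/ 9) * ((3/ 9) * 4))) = 459/ 256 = 1.79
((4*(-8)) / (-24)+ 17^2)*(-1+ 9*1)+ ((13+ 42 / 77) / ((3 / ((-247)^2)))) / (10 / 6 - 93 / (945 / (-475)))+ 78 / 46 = 18552686659 / 2314950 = 8014.29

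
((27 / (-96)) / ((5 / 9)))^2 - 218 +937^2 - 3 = 22470355361 / 25600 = 877748.26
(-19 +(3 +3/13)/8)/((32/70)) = -33845/832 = -40.68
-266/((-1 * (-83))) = -266/83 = -3.20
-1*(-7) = 7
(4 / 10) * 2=4 / 5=0.80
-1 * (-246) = 246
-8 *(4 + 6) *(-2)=160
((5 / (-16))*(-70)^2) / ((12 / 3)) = -6125 / 16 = -382.81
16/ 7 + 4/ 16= 71/ 28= 2.54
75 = 75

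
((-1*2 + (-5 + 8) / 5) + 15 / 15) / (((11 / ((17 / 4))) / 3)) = -51 / 110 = -0.46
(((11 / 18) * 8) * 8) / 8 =44 / 9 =4.89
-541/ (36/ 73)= -39493/ 36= -1097.03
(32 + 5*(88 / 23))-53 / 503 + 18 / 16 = 4826593 / 92552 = 52.15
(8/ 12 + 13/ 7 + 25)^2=334084/ 441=757.56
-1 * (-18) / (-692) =-9 / 346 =-0.03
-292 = -292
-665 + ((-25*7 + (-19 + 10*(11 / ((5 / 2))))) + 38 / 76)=-1629 / 2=-814.50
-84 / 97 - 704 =-68372 / 97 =-704.87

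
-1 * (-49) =49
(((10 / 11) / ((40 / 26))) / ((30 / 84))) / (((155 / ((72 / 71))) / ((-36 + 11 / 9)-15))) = -326144 / 605275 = -0.54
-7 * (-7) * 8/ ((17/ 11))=4312/ 17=253.65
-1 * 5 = -5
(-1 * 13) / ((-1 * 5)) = 13 / 5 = 2.60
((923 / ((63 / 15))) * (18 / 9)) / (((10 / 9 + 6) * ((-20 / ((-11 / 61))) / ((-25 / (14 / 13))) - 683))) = -9899175 / 110154464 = -0.09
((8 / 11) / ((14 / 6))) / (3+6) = 8 / 231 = 0.03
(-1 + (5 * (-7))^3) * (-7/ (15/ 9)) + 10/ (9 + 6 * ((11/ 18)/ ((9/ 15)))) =61227153/ 340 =180079.86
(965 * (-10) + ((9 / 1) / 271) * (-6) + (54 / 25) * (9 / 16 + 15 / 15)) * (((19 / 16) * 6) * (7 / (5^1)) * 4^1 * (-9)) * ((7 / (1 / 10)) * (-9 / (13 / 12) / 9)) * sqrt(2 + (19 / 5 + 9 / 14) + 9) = -45061983099 * sqrt(75670) / 14092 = -879628987.61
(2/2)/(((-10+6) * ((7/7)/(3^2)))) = -9/4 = -2.25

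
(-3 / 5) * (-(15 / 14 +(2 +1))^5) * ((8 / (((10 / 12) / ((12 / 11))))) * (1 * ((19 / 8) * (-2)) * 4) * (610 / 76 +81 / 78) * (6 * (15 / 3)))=-436489079061852 / 12017005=-36322617.75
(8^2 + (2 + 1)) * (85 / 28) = 5695 / 28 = 203.39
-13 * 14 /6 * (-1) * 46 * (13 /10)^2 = 353717 /150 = 2358.11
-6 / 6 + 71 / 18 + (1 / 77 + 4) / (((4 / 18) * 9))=3431 / 693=4.95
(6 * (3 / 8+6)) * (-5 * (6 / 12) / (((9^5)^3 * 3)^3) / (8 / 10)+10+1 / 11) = 3557448126644006883093926481454878249982174276133 / 9216729527900624321741315738327424071083770144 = 385.98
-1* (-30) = 30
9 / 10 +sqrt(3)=2.63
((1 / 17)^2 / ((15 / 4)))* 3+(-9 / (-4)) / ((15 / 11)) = 9553 / 5780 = 1.65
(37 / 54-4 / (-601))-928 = -30094859 / 32454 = -927.31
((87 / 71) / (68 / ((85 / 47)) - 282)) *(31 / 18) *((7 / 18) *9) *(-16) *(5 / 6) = 157325 / 390429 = 0.40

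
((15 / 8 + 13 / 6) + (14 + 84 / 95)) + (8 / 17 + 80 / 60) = 267829 / 12920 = 20.73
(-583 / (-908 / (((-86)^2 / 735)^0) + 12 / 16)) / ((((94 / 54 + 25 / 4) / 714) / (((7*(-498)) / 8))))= -78358823928 / 3131827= -25020.16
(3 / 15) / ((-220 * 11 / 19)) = -19 / 12100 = -0.00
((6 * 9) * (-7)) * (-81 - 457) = 203364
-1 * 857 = -857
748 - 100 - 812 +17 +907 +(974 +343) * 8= 11296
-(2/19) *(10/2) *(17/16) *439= -37315/152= -245.49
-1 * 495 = -495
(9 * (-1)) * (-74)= 666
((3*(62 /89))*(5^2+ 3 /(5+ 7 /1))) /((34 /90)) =422685 /3026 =139.68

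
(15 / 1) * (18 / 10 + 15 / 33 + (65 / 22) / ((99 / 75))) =16309 / 242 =67.39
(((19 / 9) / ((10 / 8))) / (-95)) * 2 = -8 / 225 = -0.04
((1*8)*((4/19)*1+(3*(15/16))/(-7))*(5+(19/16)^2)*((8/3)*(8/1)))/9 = -222629/9576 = -23.25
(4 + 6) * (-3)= -30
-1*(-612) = 612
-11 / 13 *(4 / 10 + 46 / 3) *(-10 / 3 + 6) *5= -20768 / 117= -177.50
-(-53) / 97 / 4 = 53 / 388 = 0.14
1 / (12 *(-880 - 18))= -1 / 10776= -0.00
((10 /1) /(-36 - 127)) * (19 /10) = -19 /163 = -0.12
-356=-356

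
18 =18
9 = 9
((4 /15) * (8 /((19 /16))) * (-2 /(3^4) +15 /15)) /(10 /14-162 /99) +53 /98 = -218351753 /160625430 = -1.36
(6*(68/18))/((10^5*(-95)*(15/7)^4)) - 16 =-5771250040817/360703125000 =-16.00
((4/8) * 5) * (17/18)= 85/36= 2.36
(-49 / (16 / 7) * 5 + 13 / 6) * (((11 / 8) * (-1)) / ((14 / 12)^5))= 4491531 / 67228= 66.81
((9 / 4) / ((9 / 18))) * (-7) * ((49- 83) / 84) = 51 / 4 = 12.75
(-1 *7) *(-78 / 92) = 273 / 46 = 5.93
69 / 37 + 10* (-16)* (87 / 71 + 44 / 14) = -12818027 / 18389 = -697.05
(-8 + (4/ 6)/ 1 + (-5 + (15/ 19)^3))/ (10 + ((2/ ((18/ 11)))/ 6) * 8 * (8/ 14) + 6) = -7675227/ 10974400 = -0.70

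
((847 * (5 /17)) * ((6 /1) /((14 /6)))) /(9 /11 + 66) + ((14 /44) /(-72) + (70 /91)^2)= 2268782017 /222990768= 10.17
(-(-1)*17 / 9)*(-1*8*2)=-30.22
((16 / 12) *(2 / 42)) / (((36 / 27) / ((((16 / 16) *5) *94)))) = 22.38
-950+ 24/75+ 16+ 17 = -22917/25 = -916.68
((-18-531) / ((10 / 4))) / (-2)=549 / 5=109.80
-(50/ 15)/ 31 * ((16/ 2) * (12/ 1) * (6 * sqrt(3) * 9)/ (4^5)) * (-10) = 675 * sqrt(3)/ 124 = 9.43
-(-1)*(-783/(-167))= 783/167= 4.69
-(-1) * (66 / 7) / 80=33 / 280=0.12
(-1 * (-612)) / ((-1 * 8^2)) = -153 / 16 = -9.56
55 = 55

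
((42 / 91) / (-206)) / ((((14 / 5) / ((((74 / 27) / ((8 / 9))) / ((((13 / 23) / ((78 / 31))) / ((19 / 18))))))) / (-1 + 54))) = -4284785 / 6973512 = -0.61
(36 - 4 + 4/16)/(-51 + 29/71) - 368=-5296583/14368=-368.64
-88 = -88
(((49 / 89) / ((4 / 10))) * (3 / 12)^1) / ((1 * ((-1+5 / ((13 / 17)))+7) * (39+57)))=3185 / 11141376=0.00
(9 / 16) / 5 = 9 / 80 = 0.11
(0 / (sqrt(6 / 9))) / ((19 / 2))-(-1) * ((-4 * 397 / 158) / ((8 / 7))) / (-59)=2779 / 18644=0.15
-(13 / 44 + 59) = -2609 / 44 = -59.30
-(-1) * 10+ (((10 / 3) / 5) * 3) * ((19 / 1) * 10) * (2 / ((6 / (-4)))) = -1490 / 3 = -496.67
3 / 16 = 0.19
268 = 268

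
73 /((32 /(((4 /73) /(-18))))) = -1 /144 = -0.01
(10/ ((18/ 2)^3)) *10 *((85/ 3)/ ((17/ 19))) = 9500/ 2187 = 4.34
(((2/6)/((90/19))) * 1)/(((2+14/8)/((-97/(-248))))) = 1843/251100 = 0.01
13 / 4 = 3.25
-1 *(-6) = 6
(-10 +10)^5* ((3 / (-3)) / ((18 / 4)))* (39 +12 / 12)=0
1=1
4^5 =1024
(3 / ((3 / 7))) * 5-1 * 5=30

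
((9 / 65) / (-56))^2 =81 / 13249600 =0.00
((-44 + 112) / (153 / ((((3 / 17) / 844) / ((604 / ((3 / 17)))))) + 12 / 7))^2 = 0.00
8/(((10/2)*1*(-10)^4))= 1/6250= 0.00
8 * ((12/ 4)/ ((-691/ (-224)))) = 5376/ 691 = 7.78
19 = 19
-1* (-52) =52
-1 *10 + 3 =-7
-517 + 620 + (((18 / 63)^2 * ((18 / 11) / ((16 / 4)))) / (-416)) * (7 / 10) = 16496471 / 160160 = 103.00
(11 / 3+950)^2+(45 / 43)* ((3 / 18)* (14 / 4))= 1407876157 / 1548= 909480.72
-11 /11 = -1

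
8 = 8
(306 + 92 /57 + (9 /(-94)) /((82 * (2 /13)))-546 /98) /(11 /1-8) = 1857812557 /18452952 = 100.68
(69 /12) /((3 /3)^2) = 23 /4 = 5.75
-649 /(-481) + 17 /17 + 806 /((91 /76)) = 2274382 /3367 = 675.49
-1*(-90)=90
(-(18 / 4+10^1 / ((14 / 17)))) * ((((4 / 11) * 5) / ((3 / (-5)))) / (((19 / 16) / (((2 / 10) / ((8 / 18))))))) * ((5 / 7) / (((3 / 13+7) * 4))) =227175 / 481327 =0.47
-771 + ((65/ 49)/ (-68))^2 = -8559810479/ 11102224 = -771.00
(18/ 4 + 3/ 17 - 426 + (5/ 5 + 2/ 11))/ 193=-157133/ 72182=-2.18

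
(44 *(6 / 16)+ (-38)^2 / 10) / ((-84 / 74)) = -59533 / 420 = -141.75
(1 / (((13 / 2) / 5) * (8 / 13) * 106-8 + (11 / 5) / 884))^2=19536400 / 115237844089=0.00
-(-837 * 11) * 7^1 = 64449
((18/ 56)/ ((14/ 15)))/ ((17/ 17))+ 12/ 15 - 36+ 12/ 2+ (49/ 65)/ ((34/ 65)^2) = -14784323/ 566440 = -26.10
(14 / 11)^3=2744 / 1331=2.06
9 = 9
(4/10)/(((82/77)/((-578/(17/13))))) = -34034/205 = -166.02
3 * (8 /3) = 8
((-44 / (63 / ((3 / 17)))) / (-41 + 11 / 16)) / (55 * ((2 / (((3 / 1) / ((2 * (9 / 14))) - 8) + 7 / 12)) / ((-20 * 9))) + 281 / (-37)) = -1588928 / 3884493795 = -0.00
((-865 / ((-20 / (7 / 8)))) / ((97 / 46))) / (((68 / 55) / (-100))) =-38297875 / 26384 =-1451.56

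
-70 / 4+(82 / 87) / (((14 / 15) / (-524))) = -221945 / 406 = -546.66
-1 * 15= -15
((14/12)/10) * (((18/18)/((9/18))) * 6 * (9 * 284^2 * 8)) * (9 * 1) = 365855616/5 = 73171123.20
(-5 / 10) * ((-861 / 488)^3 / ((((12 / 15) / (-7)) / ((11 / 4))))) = -245736791685 / 3718856704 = -66.08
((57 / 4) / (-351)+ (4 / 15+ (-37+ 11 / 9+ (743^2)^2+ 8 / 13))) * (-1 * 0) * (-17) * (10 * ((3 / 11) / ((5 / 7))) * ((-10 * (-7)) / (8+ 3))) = 0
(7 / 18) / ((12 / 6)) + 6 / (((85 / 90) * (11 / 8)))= 32413 / 6732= 4.81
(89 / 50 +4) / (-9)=-289 / 450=-0.64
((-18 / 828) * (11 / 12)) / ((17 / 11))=-121 / 9384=-0.01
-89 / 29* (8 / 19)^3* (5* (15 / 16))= -213600 / 198911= -1.07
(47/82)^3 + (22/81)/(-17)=130834175/759233736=0.17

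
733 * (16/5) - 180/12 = 11653/5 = 2330.60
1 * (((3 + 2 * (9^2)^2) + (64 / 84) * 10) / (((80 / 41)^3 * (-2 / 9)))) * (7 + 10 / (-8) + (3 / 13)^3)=-577508768269449 / 12598476800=-45839.57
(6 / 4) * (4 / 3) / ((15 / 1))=2 / 15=0.13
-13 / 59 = -0.22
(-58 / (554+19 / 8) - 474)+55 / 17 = -35629241 / 75667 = -470.87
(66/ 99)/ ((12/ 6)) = 1/ 3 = 0.33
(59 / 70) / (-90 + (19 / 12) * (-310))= -177 / 121975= -0.00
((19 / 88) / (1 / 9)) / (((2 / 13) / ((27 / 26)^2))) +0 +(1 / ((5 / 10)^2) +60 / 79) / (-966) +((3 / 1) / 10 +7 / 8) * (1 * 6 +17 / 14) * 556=8253137739139 / 1746064320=4726.71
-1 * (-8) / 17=8 / 17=0.47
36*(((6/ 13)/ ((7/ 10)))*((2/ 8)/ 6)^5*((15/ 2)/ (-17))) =-25/ 19009536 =-0.00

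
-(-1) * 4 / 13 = 4 / 13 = 0.31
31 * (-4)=-124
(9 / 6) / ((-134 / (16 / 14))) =-6 / 469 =-0.01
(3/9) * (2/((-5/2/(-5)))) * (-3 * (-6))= 24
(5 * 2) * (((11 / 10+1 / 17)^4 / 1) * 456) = 85849893417 / 10440125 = 8223.07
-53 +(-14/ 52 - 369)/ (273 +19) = -411977/ 7592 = -54.26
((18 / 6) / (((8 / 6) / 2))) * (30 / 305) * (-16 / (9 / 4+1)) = -1728 / 793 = -2.18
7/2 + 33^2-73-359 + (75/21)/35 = 64739/98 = 660.60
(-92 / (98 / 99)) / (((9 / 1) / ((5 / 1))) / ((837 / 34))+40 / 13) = -13764465 / 466529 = -29.50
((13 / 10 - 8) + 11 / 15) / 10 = -179 / 300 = -0.60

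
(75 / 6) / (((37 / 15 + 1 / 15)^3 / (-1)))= -84375 / 109744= -0.77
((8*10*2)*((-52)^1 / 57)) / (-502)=4160 / 14307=0.29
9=9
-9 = -9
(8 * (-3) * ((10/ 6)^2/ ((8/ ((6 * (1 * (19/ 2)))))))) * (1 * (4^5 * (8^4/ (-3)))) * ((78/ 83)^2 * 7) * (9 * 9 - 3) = 2206043681587200/ 6889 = 320226982375.85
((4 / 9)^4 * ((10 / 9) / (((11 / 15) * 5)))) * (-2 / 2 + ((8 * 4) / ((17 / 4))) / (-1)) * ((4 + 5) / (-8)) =46400 / 408969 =0.11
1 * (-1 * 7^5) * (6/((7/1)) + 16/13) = -35091.54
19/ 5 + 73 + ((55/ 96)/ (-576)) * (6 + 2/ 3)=76.79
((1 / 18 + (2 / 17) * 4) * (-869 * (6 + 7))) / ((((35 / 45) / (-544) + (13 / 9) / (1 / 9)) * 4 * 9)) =-316316 / 24903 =-12.70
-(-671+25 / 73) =670.66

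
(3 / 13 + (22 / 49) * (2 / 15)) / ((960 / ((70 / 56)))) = 2777 / 7338240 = 0.00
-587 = -587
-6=-6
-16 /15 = -1.07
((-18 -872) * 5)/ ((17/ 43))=-191350/ 17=-11255.88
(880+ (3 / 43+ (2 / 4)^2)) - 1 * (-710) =273535 / 172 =1590.32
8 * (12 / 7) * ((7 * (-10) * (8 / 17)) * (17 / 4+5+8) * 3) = -397440 / 17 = -23378.82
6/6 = 1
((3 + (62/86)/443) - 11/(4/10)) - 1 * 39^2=-58880397/38098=-1545.50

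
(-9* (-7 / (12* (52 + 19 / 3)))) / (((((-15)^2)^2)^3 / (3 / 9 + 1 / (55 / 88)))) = 29 / 21624389648437500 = 0.00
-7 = -7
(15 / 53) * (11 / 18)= 55 / 318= 0.17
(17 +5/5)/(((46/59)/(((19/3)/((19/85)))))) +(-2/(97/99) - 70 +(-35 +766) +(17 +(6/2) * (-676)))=-1557039/2231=-697.91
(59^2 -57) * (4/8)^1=1712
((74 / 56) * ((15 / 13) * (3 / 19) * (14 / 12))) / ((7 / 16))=1110 / 1729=0.64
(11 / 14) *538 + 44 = 3267 / 7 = 466.71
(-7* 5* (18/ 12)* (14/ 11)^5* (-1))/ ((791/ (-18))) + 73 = 1255903459/ 18198763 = 69.01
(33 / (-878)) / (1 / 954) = -35.86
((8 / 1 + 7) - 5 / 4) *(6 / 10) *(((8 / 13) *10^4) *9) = 5940000 / 13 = 456923.08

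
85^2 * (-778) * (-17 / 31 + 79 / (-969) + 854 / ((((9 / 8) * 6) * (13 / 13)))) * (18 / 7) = -22506756943000 / 12369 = -1819610068.96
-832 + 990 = 158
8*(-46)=-368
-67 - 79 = -146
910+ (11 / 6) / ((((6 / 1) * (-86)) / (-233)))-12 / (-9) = 2824051 / 3096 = 912.16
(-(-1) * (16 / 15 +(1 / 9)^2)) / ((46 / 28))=266 / 405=0.66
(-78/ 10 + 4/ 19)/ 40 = -721/ 3800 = -0.19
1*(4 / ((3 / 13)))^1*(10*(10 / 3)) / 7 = 5200 / 63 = 82.54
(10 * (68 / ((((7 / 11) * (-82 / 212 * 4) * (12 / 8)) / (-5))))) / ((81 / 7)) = 1982200 / 9963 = 198.96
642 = 642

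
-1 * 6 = -6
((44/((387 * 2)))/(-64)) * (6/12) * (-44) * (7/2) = 847/12384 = 0.07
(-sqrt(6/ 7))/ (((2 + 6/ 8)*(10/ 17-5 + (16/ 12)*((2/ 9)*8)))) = 1836*sqrt(42)/ 72149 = 0.16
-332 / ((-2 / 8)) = 1328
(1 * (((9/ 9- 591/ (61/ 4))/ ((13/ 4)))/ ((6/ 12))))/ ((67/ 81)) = -1492344/ 53131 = -28.09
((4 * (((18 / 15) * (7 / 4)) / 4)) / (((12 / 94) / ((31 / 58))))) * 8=10199 / 145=70.34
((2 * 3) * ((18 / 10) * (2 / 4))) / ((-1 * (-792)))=3 / 440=0.01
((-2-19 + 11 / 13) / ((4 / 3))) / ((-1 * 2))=393 / 52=7.56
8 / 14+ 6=46 / 7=6.57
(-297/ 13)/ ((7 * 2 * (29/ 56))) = -1188/ 377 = -3.15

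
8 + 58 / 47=434 / 47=9.23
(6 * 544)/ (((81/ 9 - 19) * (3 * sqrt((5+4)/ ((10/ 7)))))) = -544 * sqrt(70)/ 105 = -43.35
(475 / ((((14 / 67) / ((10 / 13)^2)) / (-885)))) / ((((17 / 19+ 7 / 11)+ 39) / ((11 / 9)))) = -35897.05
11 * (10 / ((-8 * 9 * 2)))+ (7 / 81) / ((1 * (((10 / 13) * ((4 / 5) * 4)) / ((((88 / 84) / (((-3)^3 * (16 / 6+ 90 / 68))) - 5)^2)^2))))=18905375107246637833 / 885505106780665056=21.35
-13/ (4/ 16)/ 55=-52/ 55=-0.95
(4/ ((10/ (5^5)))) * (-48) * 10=-600000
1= 1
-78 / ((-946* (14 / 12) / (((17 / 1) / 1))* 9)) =442 / 3311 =0.13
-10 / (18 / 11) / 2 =-55 / 18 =-3.06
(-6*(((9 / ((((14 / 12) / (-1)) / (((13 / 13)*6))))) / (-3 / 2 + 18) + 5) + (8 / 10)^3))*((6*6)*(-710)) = 799097616 / 1925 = 415115.64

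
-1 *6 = -6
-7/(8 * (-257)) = 7/2056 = 0.00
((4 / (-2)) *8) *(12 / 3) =-64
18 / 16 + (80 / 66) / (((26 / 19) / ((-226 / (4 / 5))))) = -854939 / 3432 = -249.11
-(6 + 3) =-9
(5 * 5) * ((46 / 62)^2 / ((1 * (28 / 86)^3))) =1051480075 / 2636984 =398.74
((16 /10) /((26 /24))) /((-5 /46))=-13.59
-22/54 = -11/27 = -0.41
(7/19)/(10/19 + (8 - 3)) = 1/15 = 0.07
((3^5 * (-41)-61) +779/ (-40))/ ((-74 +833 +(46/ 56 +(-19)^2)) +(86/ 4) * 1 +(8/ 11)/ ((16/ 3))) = -30933903/ 3518770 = -8.79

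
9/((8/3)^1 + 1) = 27/11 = 2.45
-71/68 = -1.04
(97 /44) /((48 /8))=97 /264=0.37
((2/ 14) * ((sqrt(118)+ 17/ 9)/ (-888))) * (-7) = 0.01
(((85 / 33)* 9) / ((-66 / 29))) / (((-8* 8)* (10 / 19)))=9367 / 30976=0.30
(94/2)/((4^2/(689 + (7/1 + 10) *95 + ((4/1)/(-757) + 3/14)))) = 1147740329/169568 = 6768.61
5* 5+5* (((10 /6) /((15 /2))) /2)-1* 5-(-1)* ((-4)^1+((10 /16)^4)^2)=2503320809 /150994944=16.58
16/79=0.20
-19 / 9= -2.11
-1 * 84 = -84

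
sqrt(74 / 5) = sqrt(370) / 5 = 3.85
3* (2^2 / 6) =2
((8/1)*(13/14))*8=416/7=59.43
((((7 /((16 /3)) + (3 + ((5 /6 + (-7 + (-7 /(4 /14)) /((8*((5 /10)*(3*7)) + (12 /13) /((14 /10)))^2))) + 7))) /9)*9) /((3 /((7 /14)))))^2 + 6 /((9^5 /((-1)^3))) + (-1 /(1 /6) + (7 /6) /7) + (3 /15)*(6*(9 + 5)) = 29677375661321301701 /2536282311704248320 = 11.70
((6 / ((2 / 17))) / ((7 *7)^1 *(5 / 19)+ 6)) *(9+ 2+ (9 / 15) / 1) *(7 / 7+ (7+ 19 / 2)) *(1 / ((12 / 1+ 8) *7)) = 28101 / 7180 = 3.91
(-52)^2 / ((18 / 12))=5408 / 3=1802.67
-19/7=-2.71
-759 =-759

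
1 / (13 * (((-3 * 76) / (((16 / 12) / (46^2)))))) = -1 / 4703868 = -0.00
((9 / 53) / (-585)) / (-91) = 1 / 313495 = 0.00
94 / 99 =0.95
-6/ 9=-2/ 3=-0.67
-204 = -204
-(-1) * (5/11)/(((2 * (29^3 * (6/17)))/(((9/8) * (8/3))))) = 85/1073116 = 0.00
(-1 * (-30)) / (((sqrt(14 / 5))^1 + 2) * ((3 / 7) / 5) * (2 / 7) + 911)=8202857250 / 249106823741 - 44100 * sqrt(70) / 249106823741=0.03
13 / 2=6.50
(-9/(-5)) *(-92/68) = -2.44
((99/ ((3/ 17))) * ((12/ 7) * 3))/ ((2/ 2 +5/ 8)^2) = 1292544/ 1183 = 1092.60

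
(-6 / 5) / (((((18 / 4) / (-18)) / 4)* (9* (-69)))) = -32 / 1035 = -0.03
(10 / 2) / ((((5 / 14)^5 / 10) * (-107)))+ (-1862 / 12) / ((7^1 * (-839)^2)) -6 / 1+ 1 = -4825477374973 / 56489660250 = -85.42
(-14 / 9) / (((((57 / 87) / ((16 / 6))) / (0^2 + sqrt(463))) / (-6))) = 6496*sqrt(463) / 171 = 817.41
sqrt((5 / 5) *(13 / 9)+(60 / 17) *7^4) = sqrt(22044937) / 51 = 92.06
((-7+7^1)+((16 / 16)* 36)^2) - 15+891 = 2172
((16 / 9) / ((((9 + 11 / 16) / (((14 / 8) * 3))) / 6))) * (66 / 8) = 7392 / 155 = 47.69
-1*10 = -10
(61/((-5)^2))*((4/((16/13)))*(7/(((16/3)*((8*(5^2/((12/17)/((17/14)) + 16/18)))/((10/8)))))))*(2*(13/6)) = 17246957/41616000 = 0.41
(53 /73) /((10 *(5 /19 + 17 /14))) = 0.05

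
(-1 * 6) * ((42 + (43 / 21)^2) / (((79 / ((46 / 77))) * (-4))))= 468533 / 894201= 0.52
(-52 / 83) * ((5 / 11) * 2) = -520 / 913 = -0.57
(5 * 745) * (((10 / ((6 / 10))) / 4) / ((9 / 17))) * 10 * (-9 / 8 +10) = 562009375 / 216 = 2601895.25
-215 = -215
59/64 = 0.92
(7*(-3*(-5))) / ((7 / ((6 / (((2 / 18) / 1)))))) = 810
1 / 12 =0.08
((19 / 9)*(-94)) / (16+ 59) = -2.65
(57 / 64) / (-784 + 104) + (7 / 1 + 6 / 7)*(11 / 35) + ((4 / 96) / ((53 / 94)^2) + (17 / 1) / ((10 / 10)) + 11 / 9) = 20.82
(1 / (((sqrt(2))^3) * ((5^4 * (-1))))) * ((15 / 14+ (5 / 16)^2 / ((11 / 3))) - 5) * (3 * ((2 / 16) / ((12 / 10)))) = 15383 * sqrt(2) / 31539200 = 0.00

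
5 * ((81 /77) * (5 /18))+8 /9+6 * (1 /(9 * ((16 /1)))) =13259 /5544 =2.39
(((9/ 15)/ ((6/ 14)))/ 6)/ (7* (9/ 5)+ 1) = 7/ 408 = 0.02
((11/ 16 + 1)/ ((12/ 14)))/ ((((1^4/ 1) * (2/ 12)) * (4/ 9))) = 1701/ 64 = 26.58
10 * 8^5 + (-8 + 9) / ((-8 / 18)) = 327677.75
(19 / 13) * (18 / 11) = 342 / 143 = 2.39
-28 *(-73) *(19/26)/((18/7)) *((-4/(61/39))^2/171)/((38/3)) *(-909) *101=-161028.60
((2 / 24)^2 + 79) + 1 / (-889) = 10114009 / 128016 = 79.01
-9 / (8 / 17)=-153 / 8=-19.12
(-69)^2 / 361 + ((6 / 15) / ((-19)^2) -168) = -14707 / 95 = -154.81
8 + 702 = 710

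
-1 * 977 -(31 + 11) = -1019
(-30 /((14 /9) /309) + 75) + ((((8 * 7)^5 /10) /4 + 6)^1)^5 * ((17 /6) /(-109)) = -91995938071905261439200637073416686573154 /7153125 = -12860943723464256732435210000000000.00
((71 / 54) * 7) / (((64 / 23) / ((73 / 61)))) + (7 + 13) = 5050783 / 210816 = 23.96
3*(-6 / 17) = -1.06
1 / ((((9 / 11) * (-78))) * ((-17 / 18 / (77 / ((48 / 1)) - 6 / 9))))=55 / 3536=0.02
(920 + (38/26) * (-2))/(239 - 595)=-5961/2314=-2.58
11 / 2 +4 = 19 / 2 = 9.50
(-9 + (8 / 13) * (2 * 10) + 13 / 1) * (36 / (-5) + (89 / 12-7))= -21571 / 195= -110.62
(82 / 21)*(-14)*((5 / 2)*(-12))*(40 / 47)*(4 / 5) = 52480 / 47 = 1116.60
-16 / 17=-0.94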